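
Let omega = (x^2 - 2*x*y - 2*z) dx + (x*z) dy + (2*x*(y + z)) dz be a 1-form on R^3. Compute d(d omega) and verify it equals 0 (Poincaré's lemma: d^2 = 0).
d(d omega) = 0

Step 1: d omega = sum_{i<j} (∂f_j/∂x_i - ∂f_i/∂x_j) dx_i ∧ dx_j:
  coeff of dx ∧ dy: 2*x + z
  coeff of dx ∧ dz: 2*y + 2*z + 2
  coeff of dy ∧ dz: x
Step 2: Apply d again to each 2-form coefficient. The only possible 3-form in R^3 is dx ∧ dy ∧ dz, with coefficient
  ∂(coeff of dy∧dz)/∂x - ∂(coeff of dx∧dz)/∂y + ∂(coeff of dx∧dy)/∂z
  = ∂/∂x (x) - ∂/∂y (2*y + 2*z + 2) + ∂/∂z (2*x + z).
Each of these terms simplifies to sums of mixed partials that cancel in pairs. The result is 0 (by equality of mixed partials for smooth functions — Schwarz / Clairaut).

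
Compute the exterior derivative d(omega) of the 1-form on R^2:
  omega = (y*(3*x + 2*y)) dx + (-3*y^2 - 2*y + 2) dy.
d(omega) = (-3*x - 4*y) dx ∧ dy

For a 1-form omega = sum_i f_i dx_i, the exterior derivative is
  d(omega) = sum_{i < j} (∂f_j/∂x_i - ∂f_i/∂x_j) dx_i ∧ dx_j.
  coefficient of dx ∧ dy: ∂f_2/∂x - ∂f_1/∂y = ∂(-3*y^2 - 2*y + 2)/∂x - ∂(y*(3*x + 2*y))/∂y = -3*x - 4*y
Assembling: d(omega) = (-3*x - 4*y) dx ∧ dy.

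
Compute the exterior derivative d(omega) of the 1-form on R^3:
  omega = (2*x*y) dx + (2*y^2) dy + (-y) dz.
d(omega) = (-2*x) dx ∧ dy + (-1) dy ∧ dz

For a 1-form omega = sum_i f_i dx_i, the exterior derivative is
  d(omega) = sum_{i < j} (∂f_j/∂x_i - ∂f_i/∂x_j) dx_i ∧ dx_j.
  coefficient of dx ∧ dy: ∂f_2/∂x - ∂f_1/∂y = ∂(2*y^2)/∂x - ∂(2*x*y)/∂y = -2*x
  coefficient of dy ∧ dz: ∂f_3/∂y - ∂f_2/∂z = ∂(-y)/∂y - ∂(2*y^2)/∂z = -1
Assembling: d(omega) = (-2*x) dx ∧ dy + (-1) dy ∧ dz.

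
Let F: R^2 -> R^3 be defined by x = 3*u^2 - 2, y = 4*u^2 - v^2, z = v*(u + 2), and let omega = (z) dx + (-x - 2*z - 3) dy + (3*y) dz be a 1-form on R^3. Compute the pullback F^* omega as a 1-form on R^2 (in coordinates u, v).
F^* omega = (-24*u^3 + 2*u^2*v - 20*u*v - 8*u - 3*v^3) du + (12*u^3 + 6*u^2*v + 24*u^2 + u*v^2 + 2*v^2 + 2*v) dv

Using F^*(f dg) = (f ∘ F) d(g ∘ F), substitute each coordinate x_i by F_i(u, v) in f_i, and replace dx_i by d F_i = (∂F_i/∂u) du + (∂F_i/∂v) dv.
  For the x component: f_1(F) = v*(u + 2); d F_1 = (6*u) du + (0) dv
  For the y component: f_2(F) = -3*u^2 - 2*u*v - 4*v - 1; d F_2 = (8*u) du + (-2*v) dv
  For the z component: f_3(F) = 12*u^2 - 3*v^2; d F_3 = (v) du + (u + 2) dv
Combining and collecting du, dv coefficients:
  coeff of du: -24*u^3 + 2*u^2*v - 20*u*v - 8*u - 3*v^3
  coeff of dv: 12*u^3 + 6*u^2*v + 24*u^2 + u*v^2 + 2*v^2 + 2*v
F^* omega = (-24*u^3 + 2*u^2*v - 20*u*v - 8*u - 3*v^3) du + (12*u^3 + 6*u^2*v + 24*u^2 + u*v^2 + 2*v^2 + 2*v) dv.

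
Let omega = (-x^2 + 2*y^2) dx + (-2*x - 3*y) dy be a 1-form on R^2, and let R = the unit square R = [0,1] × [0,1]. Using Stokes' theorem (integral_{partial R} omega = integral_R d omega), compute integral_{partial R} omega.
integral_(partial R) omega = -4

Stokes: integral_partial_R omega = integral_R d omega with d omega = (∂Q/∂x - ∂P/∂y) dx ∧ dy.
  ∂Q/∂x = -2
  ∂P/∂y = 4*y
  integrand = ∂Q/∂x - ∂P/∂y = -4*y - 2.
Integrating over R: integral_0^1 integral_0^1 (-4*y - 2) dx dy = -4.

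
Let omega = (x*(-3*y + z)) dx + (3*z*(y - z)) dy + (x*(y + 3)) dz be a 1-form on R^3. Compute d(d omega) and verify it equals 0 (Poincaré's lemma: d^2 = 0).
d(d omega) = 0

Step 1: d omega = sum_{i<j} (∂f_j/∂x_i - ∂f_i/∂x_j) dx_i ∧ dx_j:
  coeff of dx ∧ dy: 3*x
  coeff of dx ∧ dz: -x + y + 3
  coeff of dy ∧ dz: x - 3*y + 6*z
Step 2: Apply d again to each 2-form coefficient. The only possible 3-form in R^3 is dx ∧ dy ∧ dz, with coefficient
  ∂(coeff of dy∧dz)/∂x - ∂(coeff of dx∧dz)/∂y + ∂(coeff of dx∧dy)/∂z
  = ∂/∂x (x - 3*y + 6*z) - ∂/∂y (-x + y + 3) + ∂/∂z (3*x).
Each of these terms simplifies to sums of mixed partials that cancel in pairs. The result is 0 (by equality of mixed partials for smooth functions — Schwarz / Clairaut).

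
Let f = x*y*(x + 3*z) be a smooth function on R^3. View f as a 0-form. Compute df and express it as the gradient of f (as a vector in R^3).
df = (y*(2*x + 3*z)) dx + (x*(x + 3*z)) dy + (3*x*y) dz; grad f = (y*(2*x + 3*z), x*(x + 3*z), 3*x*y)

For a 0-form f, d f = (∂f/∂x) dx + (∂f/∂y) dy + (∂f/∂z) dz. The components of the vector representation are exactly the entries of grad f in Cartesian coordinates:
  ∂f/∂x = y*(2*x + 3*z)
  ∂f/∂y = x*(x + 3*z)
  ∂f/∂z = 3*x*y.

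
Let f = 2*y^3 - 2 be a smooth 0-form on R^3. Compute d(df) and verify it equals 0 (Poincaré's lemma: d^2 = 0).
d(df) = 0

Step 1: df = sum_i (∂f/∂x_i) dx_i = (0) dx + (6*y^2) dy + (0) dz.
Step 2: Apply d again. Using the 1-form formula, the coefficient of dx ∧ dy in d(df) is ∂^2 f/∂x ∂y - ∂^2 f/∂y ∂x = (0) - (0) = 0 (equality of mixed partials for smooth f).
Similarly for dx ∧ dz and dy ∧ dz — all coefficients vanish. So d(df) = 0.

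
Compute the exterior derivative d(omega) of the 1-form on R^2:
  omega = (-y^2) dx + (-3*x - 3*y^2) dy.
d(omega) = (2*y - 3) dx ∧ dy

For a 1-form omega = sum_i f_i dx_i, the exterior derivative is
  d(omega) = sum_{i < j} (∂f_j/∂x_i - ∂f_i/∂x_j) dx_i ∧ dx_j.
  coefficient of dx ∧ dy: ∂f_2/∂x - ∂f_1/∂y = ∂(-3*x - 3*y^2)/∂x - ∂(-y^2)/∂y = 2*y - 3
Assembling: d(omega) = (2*y - 3) dx ∧ dy.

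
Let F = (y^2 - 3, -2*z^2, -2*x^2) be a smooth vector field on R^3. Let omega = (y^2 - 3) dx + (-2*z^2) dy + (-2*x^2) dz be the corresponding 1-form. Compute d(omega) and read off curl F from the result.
d(omega) = (4*z) dy ∧ dz + (4*x) dz ∧ dx + (-2*y) dx ∧ dy; curl F = (4*z, 4*x, -2*y)

d omega = sum_{i<j} (∂f_j/∂x_i - ∂f_i/∂x_j) dx_i ∧ dx_j. Under the identification (dy ∧ dz, dz ∧ dx, dx ∧ dy) ↔ (e_x, e_y, e_z), the coefficients are exactly the components of curl F. Compute:
  ∂R/∂y - ∂Q/∂z = (0) - (-4*z) = 4*z
  ∂P/∂z - ∂R/∂x = (0) - (-4*x) = 4*x
  ∂Q/∂x - ∂P/∂y = (0) - (2*y) = -2*y.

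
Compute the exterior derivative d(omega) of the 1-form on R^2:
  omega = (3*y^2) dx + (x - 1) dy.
d(omega) = (1 - 6*y) dx ∧ dy

For a 1-form omega = sum_i f_i dx_i, the exterior derivative is
  d(omega) = sum_{i < j} (∂f_j/∂x_i - ∂f_i/∂x_j) dx_i ∧ dx_j.
  coefficient of dx ∧ dy: ∂f_2/∂x - ∂f_1/∂y = ∂(x - 1)/∂x - ∂(3*y^2)/∂y = 1 - 6*y
Assembling: d(omega) = (1 - 6*y) dx ∧ dy.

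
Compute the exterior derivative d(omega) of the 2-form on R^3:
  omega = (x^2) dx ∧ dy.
d(omega) = 0

For a 2-form omega = sum_{i<j} g_{ij} dx_i ∧ dx_j, the exterior derivative is
  d(omega) = sum_{i<j} d(g_{ij}) ∧ dx_i ∧ dx_j = sum_{i<j, k} (∂g_{ij}/∂x_k) dx_k ∧ dx_i ∧ dx_j.
Expand each term, using dx_k ∧ dx_i ∧ dx_j = sgn(permutation) dx_{(a)} ∧ dx_{(b)} ∧ dx_{(c)} with (a < b < c) sorted:

Collecting like 3-forms: d(omega) = 0.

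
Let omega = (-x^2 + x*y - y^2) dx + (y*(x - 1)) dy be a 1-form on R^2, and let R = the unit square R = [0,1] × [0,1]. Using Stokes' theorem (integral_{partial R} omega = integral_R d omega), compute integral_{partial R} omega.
integral_(partial R) omega = 1

Stokes: integral_partial_R omega = integral_R d omega with d omega = (∂Q/∂x - ∂P/∂y) dx ∧ dy.
  ∂Q/∂x = y
  ∂P/∂y = x - 2*y
  integrand = ∂Q/∂x - ∂P/∂y = -x + 3*y.
Integrating over R: integral_0^1 integral_0^1 (-x + 3*y) dx dy = 1.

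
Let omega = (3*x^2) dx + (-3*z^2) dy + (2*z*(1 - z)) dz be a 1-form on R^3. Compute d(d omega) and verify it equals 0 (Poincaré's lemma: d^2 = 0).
d(d omega) = 0

Step 1: d omega = sum_{i<j} (∂f_j/∂x_i - ∂f_i/∂x_j) dx_i ∧ dx_j:
  coeff of dx ∧ dy: 0
  coeff of dx ∧ dz: 0
  coeff of dy ∧ dz: 6*z
Step 2: Apply d again to each 2-form coefficient. The only possible 3-form in R^3 is dx ∧ dy ∧ dz, with coefficient
  ∂(coeff of dy∧dz)/∂x - ∂(coeff of dx∧dz)/∂y + ∂(coeff of dx∧dy)/∂z
  = ∂/∂x (6*z) - ∂/∂y (0) + ∂/∂z (0).
Each of these terms simplifies to sums of mixed partials that cancel in pairs. The result is 0 (by equality of mixed partials for smooth functions — Schwarz / Clairaut).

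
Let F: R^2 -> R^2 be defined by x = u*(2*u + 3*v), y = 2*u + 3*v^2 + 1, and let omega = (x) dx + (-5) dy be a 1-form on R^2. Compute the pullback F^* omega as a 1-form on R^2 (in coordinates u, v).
F^* omega = (8*u^3 + 18*u^2*v + 9*u*v^2 - 10) du + (6*u^3 + 9*u^2*v - 30*v) dv

Using F^*(f dg) = (f ∘ F) d(g ∘ F), substitute each coordinate x_i by F_i(u, v) in f_i, and replace dx_i by d F_i = (∂F_i/∂u) du + (∂F_i/∂v) dv.
  For the x component: f_1(F) = u*(2*u + 3*v); d F_1 = (4*u + 3*v) du + (3*u) dv
  For the y component: f_2(F) = -5; d F_2 = (2) du + (6*v) dv
Combining and collecting du, dv coefficients:
  coeff of du: 8*u^3 + 18*u^2*v + 9*u*v^2 - 10
  coeff of dv: 6*u^3 + 9*u^2*v - 30*v
F^* omega = (8*u^3 + 18*u^2*v + 9*u*v^2 - 10) du + (6*u^3 + 9*u^2*v - 30*v) dv.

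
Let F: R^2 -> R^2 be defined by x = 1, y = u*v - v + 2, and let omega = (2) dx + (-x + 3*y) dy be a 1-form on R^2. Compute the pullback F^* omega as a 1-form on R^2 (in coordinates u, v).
F^* omega = (v*(3*u*v - 3*v + 5)) du + (3*u^2*v - 6*u*v + 5*u + 3*v - 5) dv

Using F^*(f dg) = (f ∘ F) d(g ∘ F), substitute each coordinate x_i by F_i(u, v) in f_i, and replace dx_i by d F_i = (∂F_i/∂u) du + (∂F_i/∂v) dv.
  For the x component: f_1(F) = 2; d F_1 = (0) du + (0) dv
  For the y component: f_2(F) = 3*u*v - 3*v + 5; d F_2 = (v) du + (u - 1) dv
Combining and collecting du, dv coefficients:
  coeff of du: v*(3*u*v - 3*v + 5)
  coeff of dv: 3*u^2*v - 6*u*v + 5*u + 3*v - 5
F^* omega = (v*(3*u*v - 3*v + 5)) du + (3*u^2*v - 6*u*v + 5*u + 3*v - 5) dv.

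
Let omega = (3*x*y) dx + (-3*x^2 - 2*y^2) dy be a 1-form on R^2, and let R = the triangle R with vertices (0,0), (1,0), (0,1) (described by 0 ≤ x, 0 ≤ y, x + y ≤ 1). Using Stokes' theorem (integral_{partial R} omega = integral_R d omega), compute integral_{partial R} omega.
integral_(partial R) omega = -3/2

Stokes: integral_partial_R omega = integral_R d omega with d omega = (∂Q/∂x - ∂P/∂y) dx ∧ dy.
  ∂Q/∂x = -6*x
  ∂P/∂y = 3*x
  integrand = ∂Q/∂x - ∂P/∂y = -9*x.
Integrating over R: integral_0^1 integral_0^{1-x} (-9*x) dy dx = -3/2.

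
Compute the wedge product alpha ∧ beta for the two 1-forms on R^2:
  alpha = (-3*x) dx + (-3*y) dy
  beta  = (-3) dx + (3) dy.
alpha ∧ beta = (-9*x - 9*y) dx ∧ dy

Distribute the wedge, using dx_i ∧ dx_j = -dx_j ∧ dx_i and dx_i ∧ dx_i = 0. For each pair (i, j) with i < j, the coefficient of dx_i ∧ dx_j in alpha ∧ beta is (alpha_i * beta_j - alpha_j * beta_i). Collecting: alpha ∧ beta = (-9*x - 9*y) dx ∧ dy.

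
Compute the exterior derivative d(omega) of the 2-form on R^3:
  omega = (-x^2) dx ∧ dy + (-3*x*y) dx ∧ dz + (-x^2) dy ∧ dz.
d(omega) = (x) dx ∧ dy ∧ dz

For a 2-form omega = sum_{i<j} g_{ij} dx_i ∧ dx_j, the exterior derivative is
  d(omega) = sum_{i<j} d(g_{ij}) ∧ dx_i ∧ dx_j = sum_{i<j, k} (∂g_{ij}/∂x_k) dx_k ∧ dx_i ∧ dx_j.
Expand each term, using dx_k ∧ dx_i ∧ dx_j = sgn(permutation) dx_{(a)} ∧ dx_{(b)} ∧ dx_{(c)} with (a < b < c) sorted:
  d(-3*x*y) includes (∂/∂y)(-3*x*y) dy = (-3*x) dy, which multiplied by dx ∧ dz gives (3*x) dx ∧ dy ∧ dz
  d(-x^2) includes (∂/∂x)(-x^2) dx = (-2*x) dx, which multiplied by dy ∧ dz gives (-2*x) dx ∧ dy ∧ dz
Collecting like 3-forms: d(omega) = (x) dx ∧ dy ∧ dz.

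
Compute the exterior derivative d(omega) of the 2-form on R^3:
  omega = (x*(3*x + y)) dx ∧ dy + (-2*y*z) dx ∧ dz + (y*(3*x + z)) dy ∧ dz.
d(omega) = (3*y + 2*z) dx ∧ dy ∧ dz

For a 2-form omega = sum_{i<j} g_{ij} dx_i ∧ dx_j, the exterior derivative is
  d(omega) = sum_{i<j} d(g_{ij}) ∧ dx_i ∧ dx_j = sum_{i<j, k} (∂g_{ij}/∂x_k) dx_k ∧ dx_i ∧ dx_j.
Expand each term, using dx_k ∧ dx_i ∧ dx_j = sgn(permutation) dx_{(a)} ∧ dx_{(b)} ∧ dx_{(c)} with (a < b < c) sorted:
  d(-2*y*z) includes (∂/∂y)(-2*y*z) dy = (-2*z) dy, which multiplied by dx ∧ dz gives (2*z) dx ∧ dy ∧ dz
  d(y*(3*x + z)) includes (∂/∂x)(y*(3*x + z)) dx = (3*y) dx, which multiplied by dy ∧ dz gives (3*y) dx ∧ dy ∧ dz
Collecting like 3-forms: d(omega) = (3*y + 2*z) dx ∧ dy ∧ dz.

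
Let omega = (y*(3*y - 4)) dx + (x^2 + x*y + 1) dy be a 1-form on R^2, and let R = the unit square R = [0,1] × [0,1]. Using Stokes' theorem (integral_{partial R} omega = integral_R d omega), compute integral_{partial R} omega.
integral_(partial R) omega = 5/2

Stokes: integral_partial_R omega = integral_R d omega with d omega = (∂Q/∂x - ∂P/∂y) dx ∧ dy.
  ∂Q/∂x = 2*x + y
  ∂P/∂y = 6*y - 4
  integrand = ∂Q/∂x - ∂P/∂y = 2*x - 5*y + 4.
Integrating over R: integral_0^1 integral_0^1 (2*x - 5*y + 4) dx dy = 5/2.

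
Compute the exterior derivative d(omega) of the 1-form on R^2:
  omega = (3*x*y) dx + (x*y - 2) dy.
d(omega) = (-3*x + y) dx ∧ dy

For a 1-form omega = sum_i f_i dx_i, the exterior derivative is
  d(omega) = sum_{i < j} (∂f_j/∂x_i - ∂f_i/∂x_j) dx_i ∧ dx_j.
  coefficient of dx ∧ dy: ∂f_2/∂x - ∂f_1/∂y = ∂(x*y - 2)/∂x - ∂(3*x*y)/∂y = -3*x + y
Assembling: d(omega) = (-3*x + y) dx ∧ dy.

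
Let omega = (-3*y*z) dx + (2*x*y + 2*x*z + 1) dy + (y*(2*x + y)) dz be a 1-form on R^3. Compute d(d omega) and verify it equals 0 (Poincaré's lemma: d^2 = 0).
d(d omega) = 0

Step 1: d omega = sum_{i<j} (∂f_j/∂x_i - ∂f_i/∂x_j) dx_i ∧ dx_j:
  coeff of dx ∧ dy: 2*y + 5*z
  coeff of dx ∧ dz: 5*y
  coeff of dy ∧ dz: 2*y
Step 2: Apply d again to each 2-form coefficient. The only possible 3-form in R^3 is dx ∧ dy ∧ dz, with coefficient
  ∂(coeff of dy∧dz)/∂x - ∂(coeff of dx∧dz)/∂y + ∂(coeff of dx∧dy)/∂z
  = ∂/∂x (2*y) - ∂/∂y (5*y) + ∂/∂z (2*y + 5*z).
Each of these terms simplifies to sums of mixed partials that cancel in pairs. The result is 0 (by equality of mixed partials for smooth functions — Schwarz / Clairaut).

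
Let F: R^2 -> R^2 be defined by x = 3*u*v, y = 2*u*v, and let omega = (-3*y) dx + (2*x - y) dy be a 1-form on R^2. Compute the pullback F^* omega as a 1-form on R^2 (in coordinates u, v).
F^* omega = (-10*u*v^2) du + (-10*u^2*v) dv

Using F^*(f dg) = (f ∘ F) d(g ∘ F), substitute each coordinate x_i by F_i(u, v) in f_i, and replace dx_i by d F_i = (∂F_i/∂u) du + (∂F_i/∂v) dv.
  For the x component: f_1(F) = -6*u*v; d F_1 = (3*v) du + (3*u) dv
  For the y component: f_2(F) = 4*u*v; d F_2 = (2*v) du + (2*u) dv
Combining and collecting du, dv coefficients:
  coeff of du: -10*u*v^2
  coeff of dv: -10*u^2*v
F^* omega = (-10*u*v^2) du + (-10*u^2*v) dv.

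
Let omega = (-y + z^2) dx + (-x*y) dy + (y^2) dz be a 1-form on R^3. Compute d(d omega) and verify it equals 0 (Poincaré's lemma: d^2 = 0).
d(d omega) = 0

Step 1: d omega = sum_{i<j} (∂f_j/∂x_i - ∂f_i/∂x_j) dx_i ∧ dx_j:
  coeff of dx ∧ dy: 1 - y
  coeff of dx ∧ dz: -2*z
  coeff of dy ∧ dz: 2*y
Step 2: Apply d again to each 2-form coefficient. The only possible 3-form in R^3 is dx ∧ dy ∧ dz, with coefficient
  ∂(coeff of dy∧dz)/∂x - ∂(coeff of dx∧dz)/∂y + ∂(coeff of dx∧dy)/∂z
  = ∂/∂x (2*y) - ∂/∂y (-2*z) + ∂/∂z (1 - y).
Each of these terms simplifies to sums of mixed partials that cancel in pairs. The result is 0 (by equality of mixed partials for smooth functions — Schwarz / Clairaut).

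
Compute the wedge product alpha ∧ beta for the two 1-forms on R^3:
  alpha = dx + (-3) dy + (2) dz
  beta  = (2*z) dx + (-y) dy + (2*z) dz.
alpha ∧ beta = (-y + 6*z) dx ∧ dy + (-2*z) dx ∧ dz + (2*y - 6*z) dy ∧ dz

Distribute the wedge, using dx_i ∧ dx_j = -dx_j ∧ dx_i and dx_i ∧ dx_i = 0. For each pair (i, j) with i < j, the coefficient of dx_i ∧ dx_j in alpha ∧ beta is (alpha_i * beta_j - alpha_j * beta_i). Collecting: alpha ∧ beta = (-y + 6*z) dx ∧ dy + (-2*z) dx ∧ dz + (2*y - 6*z) dy ∧ dz.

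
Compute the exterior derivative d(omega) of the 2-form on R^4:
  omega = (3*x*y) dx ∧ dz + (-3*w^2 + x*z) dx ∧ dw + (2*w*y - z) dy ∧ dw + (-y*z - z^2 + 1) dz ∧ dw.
d(omega) = (-3*x) dx ∧ dy ∧ dz + (-x) dx ∧ dz ∧ dw + (1 - z) dy ∧ dz ∧ dw

For a 2-form omega = sum_{i<j} g_{ij} dx_i ∧ dx_j, the exterior derivative is
  d(omega) = sum_{i<j} d(g_{ij}) ∧ dx_i ∧ dx_j = sum_{i<j, k} (∂g_{ij}/∂x_k) dx_k ∧ dx_i ∧ dx_j.
Expand each term, using dx_k ∧ dx_i ∧ dx_j = sgn(permutation) dx_{(a)} ∧ dx_{(b)} ∧ dx_{(c)} with (a < b < c) sorted:
  d(3*x*y) includes (∂/∂y)(3*x*y) dy = (3*x) dy, which multiplied by dx ∧ dz gives (-3*x) dx ∧ dy ∧ dz
  d(-3*w^2 + x*z) includes (∂/∂z)(-3*w^2 + x*z) dz = (x) dz, which multiplied by dx ∧ dw gives (-x) dx ∧ dz ∧ dw
  d(2*w*y - z) includes (∂/∂z)(2*w*y - z) dz = (-1) dz, which multiplied by dy ∧ dw gives (1) dy ∧ dz ∧ dw
  d(-y*z - z^2 + 1) includes (∂/∂y)(-y*z - z^2 + 1) dy = (-z) dy, which multiplied by dz ∧ dw gives (-z) dy ∧ dz ∧ dw
Collecting like 3-forms: d(omega) = (-3*x) dx ∧ dy ∧ dz + (-x) dx ∧ dz ∧ dw + (1 - z) dy ∧ dz ∧ dw.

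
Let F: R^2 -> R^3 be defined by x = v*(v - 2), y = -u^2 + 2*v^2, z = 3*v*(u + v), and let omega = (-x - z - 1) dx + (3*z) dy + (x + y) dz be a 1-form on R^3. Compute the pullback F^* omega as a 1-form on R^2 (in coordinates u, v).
F^* omega = (3*v*(-7*u^2 - 6*u*v + 3*v^2 - 2*v)) du + (-3*u^3 - 6*u^2*v + 39*u*v^2 + 46*v^3 - 6*v + 2) dv

Using F^*(f dg) = (f ∘ F) d(g ∘ F), substitute each coordinate x_i by F_i(u, v) in f_i, and replace dx_i by d F_i = (∂F_i/∂u) du + (∂F_i/∂v) dv.
  For the x component: f_1(F) = -3*u*v - 4*v^2 + 2*v - 1; d F_1 = (0) du + (2*v - 2) dv
  For the y component: f_2(F) = 9*v*(u + v); d F_2 = (-2*u) du + (4*v) dv
  For the z component: f_3(F) = -u^2 + 3*v^2 - 2*v; d F_3 = (3*v) du + (3*u + 6*v) dv
Combining and collecting du, dv coefficients:
  coeff of du: 3*v*(-7*u^2 - 6*u*v + 3*v^2 - 2*v)
  coeff of dv: -3*u^3 - 6*u^2*v + 39*u*v^2 + 46*v^3 - 6*v + 2
F^* omega = (3*v*(-7*u^2 - 6*u*v + 3*v^2 - 2*v)) du + (-3*u^3 - 6*u^2*v + 39*u*v^2 + 46*v^3 - 6*v + 2) dv.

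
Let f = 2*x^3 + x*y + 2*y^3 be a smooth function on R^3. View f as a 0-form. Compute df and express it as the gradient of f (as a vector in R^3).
df = (6*x^2 + y) dx + (x + 6*y^2) dy + (0) dz; grad f = (6*x^2 + y, x + 6*y^2, 0)

For a 0-form f, d f = (∂f/∂x) dx + (∂f/∂y) dy + (∂f/∂z) dz. The components of the vector representation are exactly the entries of grad f in Cartesian coordinates:
  ∂f/∂x = 6*x^2 + y
  ∂f/∂y = x + 6*y^2
  ∂f/∂z = 0.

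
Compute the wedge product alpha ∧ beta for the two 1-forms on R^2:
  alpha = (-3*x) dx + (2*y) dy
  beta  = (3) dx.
alpha ∧ beta = (-6*y) dx ∧ dy

Distribute the wedge, using dx_i ∧ dx_j = -dx_j ∧ dx_i and dx_i ∧ dx_i = 0. For each pair (i, j) with i < j, the coefficient of dx_i ∧ dx_j in alpha ∧ beta is (alpha_i * beta_j - alpha_j * beta_i). Collecting: alpha ∧ beta = (-6*y) dx ∧ dy.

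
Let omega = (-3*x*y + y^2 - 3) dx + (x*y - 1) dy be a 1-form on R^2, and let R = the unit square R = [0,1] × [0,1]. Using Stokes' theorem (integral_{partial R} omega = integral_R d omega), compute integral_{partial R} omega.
integral_(partial R) omega = 1

Stokes: integral_partial_R omega = integral_R d omega with d omega = (∂Q/∂x - ∂P/∂y) dx ∧ dy.
  ∂Q/∂x = y
  ∂P/∂y = -3*x + 2*y
  integrand = ∂Q/∂x - ∂P/∂y = 3*x - y.
Integrating over R: integral_0^1 integral_0^1 (3*x - y) dx dy = 1.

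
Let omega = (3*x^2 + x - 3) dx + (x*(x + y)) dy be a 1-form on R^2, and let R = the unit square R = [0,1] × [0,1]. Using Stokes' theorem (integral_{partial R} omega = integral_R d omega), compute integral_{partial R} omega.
integral_(partial R) omega = 3/2

Stokes: integral_partial_R omega = integral_R d omega with d omega = (∂Q/∂x - ∂P/∂y) dx ∧ dy.
  ∂Q/∂x = 2*x + y
  ∂P/∂y = 0
  integrand = ∂Q/∂x - ∂P/∂y = 2*x + y.
Integrating over R: integral_0^1 integral_0^1 (2*x + y) dx dy = 3/2.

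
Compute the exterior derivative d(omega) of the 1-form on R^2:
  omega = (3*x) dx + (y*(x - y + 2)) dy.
d(omega) = (y) dx ∧ dy

For a 1-form omega = sum_i f_i dx_i, the exterior derivative is
  d(omega) = sum_{i < j} (∂f_j/∂x_i - ∂f_i/∂x_j) dx_i ∧ dx_j.
  coefficient of dx ∧ dy: ∂f_2/∂x - ∂f_1/∂y = ∂(y*(x - y + 2))/∂x - ∂(3*x)/∂y = y
Assembling: d(omega) = (y) dx ∧ dy.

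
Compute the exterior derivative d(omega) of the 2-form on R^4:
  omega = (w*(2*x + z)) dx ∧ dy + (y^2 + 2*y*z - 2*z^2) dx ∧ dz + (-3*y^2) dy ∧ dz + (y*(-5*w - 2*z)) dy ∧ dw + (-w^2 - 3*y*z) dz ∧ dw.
d(omega) = (w - 2*y - 2*z) dx ∧ dy ∧ dz + (2*x + z) dx ∧ dy ∧ dw + (2*y - 3*z) dy ∧ dz ∧ dw

For a 2-form omega = sum_{i<j} g_{ij} dx_i ∧ dx_j, the exterior derivative is
  d(omega) = sum_{i<j} d(g_{ij}) ∧ dx_i ∧ dx_j = sum_{i<j, k} (∂g_{ij}/∂x_k) dx_k ∧ dx_i ∧ dx_j.
Expand each term, using dx_k ∧ dx_i ∧ dx_j = sgn(permutation) dx_{(a)} ∧ dx_{(b)} ∧ dx_{(c)} with (a < b < c) sorted:
  d(w*(2*x + z)) includes (∂/∂z)(w*(2*x + z)) dz = (w) dz, which multiplied by dx ∧ dy gives (w) dx ∧ dy ∧ dz
  d(w*(2*x + z)) includes (∂/∂w)(w*(2*x + z)) dw = (2*x + z) dw, which multiplied by dx ∧ dy gives (2*x + z) dx ∧ dy ∧ dw
  d(y^2 + 2*y*z - 2*z^2) includes (∂/∂y)(y^2 + 2*y*z - 2*z^2) dy = (2*y + 2*z) dy, which multiplied by dx ∧ dz gives (-2*y - 2*z) dx ∧ dy ∧ dz
  d(y*(-5*w - 2*z)) includes (∂/∂z)(y*(-5*w - 2*z)) dz = (-2*y) dz, which multiplied by dy ∧ dw gives (2*y) dy ∧ dz ∧ dw
  d(-w^2 - 3*y*z) includes (∂/∂y)(-w^2 - 3*y*z) dy = (-3*z) dy, which multiplied by dz ∧ dw gives (-3*z) dy ∧ dz ∧ dw
Collecting like 3-forms: d(omega) = (w - 2*y - 2*z) dx ∧ dy ∧ dz + (2*x + z) dx ∧ dy ∧ dw + (2*y - 3*z) dy ∧ dz ∧ dw.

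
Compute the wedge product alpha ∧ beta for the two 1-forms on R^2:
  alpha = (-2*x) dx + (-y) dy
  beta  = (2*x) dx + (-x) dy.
alpha ∧ beta = (2*x*(x + y)) dx ∧ dy

Distribute the wedge, using dx_i ∧ dx_j = -dx_j ∧ dx_i and dx_i ∧ dx_i = 0. For each pair (i, j) with i < j, the coefficient of dx_i ∧ dx_j in alpha ∧ beta is (alpha_i * beta_j - alpha_j * beta_i). Collecting: alpha ∧ beta = (2*x*(x + y)) dx ∧ dy.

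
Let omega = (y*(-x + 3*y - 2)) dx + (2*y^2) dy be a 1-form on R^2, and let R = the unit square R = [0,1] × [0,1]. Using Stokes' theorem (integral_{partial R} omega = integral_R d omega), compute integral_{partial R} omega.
integral_(partial R) omega = -1/2

Stokes: integral_partial_R omega = integral_R d omega with d omega = (∂Q/∂x - ∂P/∂y) dx ∧ dy.
  ∂Q/∂x = 0
  ∂P/∂y = -x + 6*y - 2
  integrand = ∂Q/∂x - ∂P/∂y = x - 6*y + 2.
Integrating over R: integral_0^1 integral_0^1 (x - 6*y + 2) dx dy = -1/2.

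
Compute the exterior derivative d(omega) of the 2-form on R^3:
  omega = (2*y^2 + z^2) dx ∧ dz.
d(omega) = (-4*y) dx ∧ dy ∧ dz

For a 2-form omega = sum_{i<j} g_{ij} dx_i ∧ dx_j, the exterior derivative is
  d(omega) = sum_{i<j} d(g_{ij}) ∧ dx_i ∧ dx_j = sum_{i<j, k} (∂g_{ij}/∂x_k) dx_k ∧ dx_i ∧ dx_j.
Expand each term, using dx_k ∧ dx_i ∧ dx_j = sgn(permutation) dx_{(a)} ∧ dx_{(b)} ∧ dx_{(c)} with (a < b < c) sorted:
  d(2*y^2 + z^2) includes (∂/∂y)(2*y^2 + z^2) dy = (4*y) dy, which multiplied by dx ∧ dz gives (-4*y) dx ∧ dy ∧ dz
Collecting like 3-forms: d(omega) = (-4*y) dx ∧ dy ∧ dz.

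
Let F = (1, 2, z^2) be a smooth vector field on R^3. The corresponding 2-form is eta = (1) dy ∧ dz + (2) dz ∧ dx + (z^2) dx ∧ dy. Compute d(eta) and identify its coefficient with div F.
d(eta) = (2*z) dx ∧ dy ∧ dz; div F = 2*z

For a 2-form in R^3 of the form above, applying d gives a 3-form with coefficient ∂P/∂x + ∂Q/∂y + ∂R/∂z:
  ∂P/∂x = 0
  ∂Q/∂y = 0
  ∂R/∂z = 2*z
Sum = 2*z, which is exactly div F.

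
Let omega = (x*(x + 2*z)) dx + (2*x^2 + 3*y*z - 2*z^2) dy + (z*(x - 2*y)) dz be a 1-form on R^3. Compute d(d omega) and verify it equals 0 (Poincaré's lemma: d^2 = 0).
d(d omega) = 0

Step 1: d omega = sum_{i<j} (∂f_j/∂x_i - ∂f_i/∂x_j) dx_i ∧ dx_j:
  coeff of dx ∧ dy: 4*x
  coeff of dx ∧ dz: -2*x + z
  coeff of dy ∧ dz: -3*y + 2*z
Step 2: Apply d again to each 2-form coefficient. The only possible 3-form in R^3 is dx ∧ dy ∧ dz, with coefficient
  ∂(coeff of dy∧dz)/∂x - ∂(coeff of dx∧dz)/∂y + ∂(coeff of dx∧dy)/∂z
  = ∂/∂x (-3*y + 2*z) - ∂/∂y (-2*x + z) + ∂/∂z (4*x).
Each of these terms simplifies to sums of mixed partials that cancel in pairs. The result is 0 (by equality of mixed partials for smooth functions — Schwarz / Clairaut).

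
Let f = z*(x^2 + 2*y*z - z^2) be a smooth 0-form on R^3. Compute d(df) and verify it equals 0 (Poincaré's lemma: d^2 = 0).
d(df) = 0

Step 1: df = sum_i (∂f/∂x_i) dx_i = (2*x*z) dx + (2*z^2) dy + (x^2 + 4*y*z - 3*z^2) dz.
Step 2: Apply d again. Using the 1-form formula, the coefficient of dx ∧ dy in d(df) is ∂^2 f/∂x ∂y - ∂^2 f/∂y ∂x = (0) - (0) = 0 (equality of mixed partials for smooth f).
Similarly for dx ∧ dz and dy ∧ dz — all coefficients vanish. So d(df) = 0.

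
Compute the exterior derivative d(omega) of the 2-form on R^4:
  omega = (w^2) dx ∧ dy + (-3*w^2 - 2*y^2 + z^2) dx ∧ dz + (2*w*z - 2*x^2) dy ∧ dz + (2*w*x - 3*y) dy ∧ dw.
d(omega) = (4*w) dx ∧ dy ∧ dw + (-4*x + 4*y) dx ∧ dy ∧ dz + (-6*w) dx ∧ dz ∧ dw + (2*z) dy ∧ dz ∧ dw

For a 2-form omega = sum_{i<j} g_{ij} dx_i ∧ dx_j, the exterior derivative is
  d(omega) = sum_{i<j} d(g_{ij}) ∧ dx_i ∧ dx_j = sum_{i<j, k} (∂g_{ij}/∂x_k) dx_k ∧ dx_i ∧ dx_j.
Expand each term, using dx_k ∧ dx_i ∧ dx_j = sgn(permutation) dx_{(a)} ∧ dx_{(b)} ∧ dx_{(c)} with (a < b < c) sorted:
  d(w^2) includes (∂/∂w)(w^2) dw = (2*w) dw, which multiplied by dx ∧ dy gives (2*w) dx ∧ dy ∧ dw
  d(-3*w^2 - 2*y^2 + z^2) includes (∂/∂y)(-3*w^2 - 2*y^2 + z^2) dy = (-4*y) dy, which multiplied by dx ∧ dz gives (4*y) dx ∧ dy ∧ dz
  d(-3*w^2 - 2*y^2 + z^2) includes (∂/∂w)(-3*w^2 - 2*y^2 + z^2) dw = (-6*w) dw, which multiplied by dx ∧ dz gives (-6*w) dx ∧ dz ∧ dw
  d(2*w*z - 2*x^2) includes (∂/∂x)(2*w*z - 2*x^2) dx = (-4*x) dx, which multiplied by dy ∧ dz gives (-4*x) dx ∧ dy ∧ dz
  d(2*w*z - 2*x^2) includes (∂/∂w)(2*w*z - 2*x^2) dw = (2*z) dw, which multiplied by dy ∧ dz gives (2*z) dy ∧ dz ∧ dw
  d(2*w*x - 3*y) includes (∂/∂x)(2*w*x - 3*y) dx = (2*w) dx, which multiplied by dy ∧ dw gives (2*w) dx ∧ dy ∧ dw
Collecting like 3-forms: d(omega) = (4*w) dx ∧ dy ∧ dw + (-4*x + 4*y) dx ∧ dy ∧ dz + (-6*w) dx ∧ dz ∧ dw + (2*z) dy ∧ dz ∧ dw.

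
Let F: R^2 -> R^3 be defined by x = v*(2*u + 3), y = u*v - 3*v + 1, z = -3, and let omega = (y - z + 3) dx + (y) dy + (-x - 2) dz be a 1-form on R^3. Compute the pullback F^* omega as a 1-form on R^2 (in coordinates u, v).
F^* omega = (3*v*(u*v - 3*v + 5)) du + (3*u^2*v - 9*u*v + 15*u + 18) dv

Using F^*(f dg) = (f ∘ F) d(g ∘ F), substitute each coordinate x_i by F_i(u, v) in f_i, and replace dx_i by d F_i = (∂F_i/∂u) du + (∂F_i/∂v) dv.
  For the x component: f_1(F) = u*v - 3*v + 7; d F_1 = (2*v) du + (2*u + 3) dv
  For the y component: f_2(F) = u*v - 3*v + 1; d F_2 = (v) du + (u - 3) dv
  For the z component: f_3(F) = -2*u*v - 3*v - 2; d F_3 = (0) du + (0) dv
Combining and collecting du, dv coefficients:
  coeff of du: 3*v*(u*v - 3*v + 5)
  coeff of dv: 3*u^2*v - 9*u*v + 15*u + 18
F^* omega = (3*v*(u*v - 3*v + 5)) du + (3*u^2*v - 9*u*v + 15*u + 18) dv.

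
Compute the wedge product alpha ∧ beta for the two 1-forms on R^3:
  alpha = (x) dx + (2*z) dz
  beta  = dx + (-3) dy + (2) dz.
alpha ∧ beta = (-3*x) dx ∧ dy + (2*x - 2*z) dx ∧ dz + (6*z) dy ∧ dz

Distribute the wedge, using dx_i ∧ dx_j = -dx_j ∧ dx_i and dx_i ∧ dx_i = 0. For each pair (i, j) with i < j, the coefficient of dx_i ∧ dx_j in alpha ∧ beta is (alpha_i * beta_j - alpha_j * beta_i). Collecting: alpha ∧ beta = (-3*x) dx ∧ dy + (2*x - 2*z) dx ∧ dz + (6*z) dy ∧ dz.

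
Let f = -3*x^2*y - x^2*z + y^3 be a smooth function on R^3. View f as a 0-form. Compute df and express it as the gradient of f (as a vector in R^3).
df = (2*x*(-3*y - z)) dx + (-3*x^2 + 3*y^2) dy + (-x^2) dz; grad f = (2*x*(-3*y - z), -3*x^2 + 3*y^2, -x^2)

For a 0-form f, d f = (∂f/∂x) dx + (∂f/∂y) dy + (∂f/∂z) dz. The components of the vector representation are exactly the entries of grad f in Cartesian coordinates:
  ∂f/∂x = 2*x*(-3*y - z)
  ∂f/∂y = -3*x^2 + 3*y^2
  ∂f/∂z = -x^2.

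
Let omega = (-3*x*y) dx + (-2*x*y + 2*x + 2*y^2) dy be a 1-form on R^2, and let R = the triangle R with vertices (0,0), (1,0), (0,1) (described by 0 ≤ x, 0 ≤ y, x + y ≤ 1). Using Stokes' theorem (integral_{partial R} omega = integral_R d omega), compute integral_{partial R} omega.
integral_(partial R) omega = 7/6

Stokes: integral_partial_R omega = integral_R d omega with d omega = (∂Q/∂x - ∂P/∂y) dx ∧ dy.
  ∂Q/∂x = 2 - 2*y
  ∂P/∂y = -3*x
  integrand = ∂Q/∂x - ∂P/∂y = 3*x - 2*y + 2.
Integrating over R: integral_0^1 integral_0^{1-x} (3*x - 2*y + 2) dy dx = 7/6.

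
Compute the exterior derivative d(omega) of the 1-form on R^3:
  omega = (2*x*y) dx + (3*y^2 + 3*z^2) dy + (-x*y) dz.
d(omega) = (-2*x) dx ∧ dy + (-y) dx ∧ dz + (-x - 6*z) dy ∧ dz

For a 1-form omega = sum_i f_i dx_i, the exterior derivative is
  d(omega) = sum_{i < j} (∂f_j/∂x_i - ∂f_i/∂x_j) dx_i ∧ dx_j.
  coefficient of dx ∧ dy: ∂f_2/∂x - ∂f_1/∂y = ∂(3*y^2 + 3*z^2)/∂x - ∂(2*x*y)/∂y = -2*x
  coefficient of dx ∧ dz: ∂f_3/∂x - ∂f_1/∂z = ∂(-x*y)/∂x - ∂(2*x*y)/∂z = -y
  coefficient of dy ∧ dz: ∂f_3/∂y - ∂f_2/∂z = ∂(-x*y)/∂y - ∂(3*y^2 + 3*z^2)/∂z = -x - 6*z
Assembling: d(omega) = (-2*x) dx ∧ dy + (-y) dx ∧ dz + (-x - 6*z) dy ∧ dz.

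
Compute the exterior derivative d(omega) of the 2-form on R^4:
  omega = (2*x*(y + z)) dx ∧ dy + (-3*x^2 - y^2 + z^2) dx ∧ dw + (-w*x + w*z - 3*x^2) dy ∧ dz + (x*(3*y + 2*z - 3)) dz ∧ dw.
d(omega) = (-w - 4*x) dx ∧ dy ∧ dz + (2*y) dx ∧ dy ∧ dw + (3*y - 3) dx ∧ dz ∧ dw + (2*x + z) dy ∧ dz ∧ dw

For a 2-form omega = sum_{i<j} g_{ij} dx_i ∧ dx_j, the exterior derivative is
  d(omega) = sum_{i<j} d(g_{ij}) ∧ dx_i ∧ dx_j = sum_{i<j, k} (∂g_{ij}/∂x_k) dx_k ∧ dx_i ∧ dx_j.
Expand each term, using dx_k ∧ dx_i ∧ dx_j = sgn(permutation) dx_{(a)} ∧ dx_{(b)} ∧ dx_{(c)} with (a < b < c) sorted:
  d(2*x*(y + z)) includes (∂/∂z)(2*x*(y + z)) dz = (2*x) dz, which multiplied by dx ∧ dy gives (2*x) dx ∧ dy ∧ dz
  d(-3*x^2 - y^2 + z^2) includes (∂/∂y)(-3*x^2 - y^2 + z^2) dy = (-2*y) dy, which multiplied by dx ∧ dw gives (2*y) dx ∧ dy ∧ dw
  d(-3*x^2 - y^2 + z^2) includes (∂/∂z)(-3*x^2 - y^2 + z^2) dz = (2*z) dz, which multiplied by dx ∧ dw gives (-2*z) dx ∧ dz ∧ dw
  d(-w*x + w*z - 3*x^2) includes (∂/∂x)(-w*x + w*z - 3*x^2) dx = (-w - 6*x) dx, which multiplied by dy ∧ dz gives (-w - 6*x) dx ∧ dy ∧ dz
  d(-w*x + w*z - 3*x^2) includes (∂/∂w)(-w*x + w*z - 3*x^2) dw = (-x + z) dw, which multiplied by dy ∧ dz gives (-x + z) dy ∧ dz ∧ dw
  d(x*(3*y + 2*z - 3)) includes (∂/∂x)(x*(3*y + 2*z - 3)) dx = (3*y + 2*z - 3) dx, which multiplied by dz ∧ dw gives (3*y + 2*z - 3) dx ∧ dz ∧ dw
  d(x*(3*y + 2*z - 3)) includes (∂/∂y)(x*(3*y + 2*z - 3)) dy = (3*x) dy, which multiplied by dz ∧ dw gives (3*x) dy ∧ dz ∧ dw
Collecting like 3-forms: d(omega) = (-w - 4*x) dx ∧ dy ∧ dz + (2*y) dx ∧ dy ∧ dw + (3*y - 3) dx ∧ dz ∧ dw + (2*x + z) dy ∧ dz ∧ dw.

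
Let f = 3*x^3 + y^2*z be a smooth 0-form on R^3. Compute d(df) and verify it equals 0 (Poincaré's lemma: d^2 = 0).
d(df) = 0

Step 1: df = sum_i (∂f/∂x_i) dx_i = (9*x^2) dx + (2*y*z) dy + (y^2) dz.
Step 2: Apply d again. Using the 1-form formula, the coefficient of dx ∧ dy in d(df) is ∂^2 f/∂x ∂y - ∂^2 f/∂y ∂x = (0) - (0) = 0 (equality of mixed partials for smooth f).
Similarly for dx ∧ dz and dy ∧ dz — all coefficients vanish. So d(df) = 0.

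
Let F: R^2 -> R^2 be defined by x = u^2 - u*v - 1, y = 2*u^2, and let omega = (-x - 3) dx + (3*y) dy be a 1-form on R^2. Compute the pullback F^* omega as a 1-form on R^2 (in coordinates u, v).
F^* omega = (22*u^3 + 3*u^2*v - u*v^2 - 4*u + 2*v) du + (u*(u^2 - u*v + 2)) dv

Using F^*(f dg) = (f ∘ F) d(g ∘ F), substitute each coordinate x_i by F_i(u, v) in f_i, and replace dx_i by d F_i = (∂F_i/∂u) du + (∂F_i/∂v) dv.
  For the x component: f_1(F) = -u^2 + u*v - 2; d F_1 = (2*u - v) du + (-u) dv
  For the y component: f_2(F) = 6*u^2; d F_2 = (4*u) du + (0) dv
Combining and collecting du, dv coefficients:
  coeff of du: 22*u^3 + 3*u^2*v - u*v^2 - 4*u + 2*v
  coeff of dv: u*(u^2 - u*v + 2)
F^* omega = (22*u^3 + 3*u^2*v - u*v^2 - 4*u + 2*v) du + (u*(u^2 - u*v + 2)) dv.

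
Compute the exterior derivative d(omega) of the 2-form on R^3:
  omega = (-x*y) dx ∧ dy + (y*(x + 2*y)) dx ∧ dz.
d(omega) = (-x - 4*y) dx ∧ dy ∧ dz

For a 2-form omega = sum_{i<j} g_{ij} dx_i ∧ dx_j, the exterior derivative is
  d(omega) = sum_{i<j} d(g_{ij}) ∧ dx_i ∧ dx_j = sum_{i<j, k} (∂g_{ij}/∂x_k) dx_k ∧ dx_i ∧ dx_j.
Expand each term, using dx_k ∧ dx_i ∧ dx_j = sgn(permutation) dx_{(a)} ∧ dx_{(b)} ∧ dx_{(c)} with (a < b < c) sorted:
  d(y*(x + 2*y)) includes (∂/∂y)(y*(x + 2*y)) dy = (x + 4*y) dy, which multiplied by dx ∧ dz gives (-x - 4*y) dx ∧ dy ∧ dz
Collecting like 3-forms: d(omega) = (-x - 4*y) dx ∧ dy ∧ dz.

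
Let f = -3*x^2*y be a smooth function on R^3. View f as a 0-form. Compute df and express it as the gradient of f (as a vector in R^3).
df = (-6*x*y) dx + (-3*x^2) dy + (0) dz; grad f = (-6*x*y, -3*x^2, 0)

For a 0-form f, d f = (∂f/∂x) dx + (∂f/∂y) dy + (∂f/∂z) dz. The components of the vector representation are exactly the entries of grad f in Cartesian coordinates:
  ∂f/∂x = -6*x*y
  ∂f/∂y = -3*x^2
  ∂f/∂z = 0.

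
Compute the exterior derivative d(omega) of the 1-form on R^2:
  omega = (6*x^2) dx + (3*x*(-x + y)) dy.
d(omega) = (-6*x + 3*y) dx ∧ dy

For a 1-form omega = sum_i f_i dx_i, the exterior derivative is
  d(omega) = sum_{i < j} (∂f_j/∂x_i - ∂f_i/∂x_j) dx_i ∧ dx_j.
  coefficient of dx ∧ dy: ∂f_2/∂x - ∂f_1/∂y = ∂(3*x*(-x + y))/∂x - ∂(6*x^2)/∂y = -6*x + 3*y
Assembling: d(omega) = (-6*x + 3*y) dx ∧ dy.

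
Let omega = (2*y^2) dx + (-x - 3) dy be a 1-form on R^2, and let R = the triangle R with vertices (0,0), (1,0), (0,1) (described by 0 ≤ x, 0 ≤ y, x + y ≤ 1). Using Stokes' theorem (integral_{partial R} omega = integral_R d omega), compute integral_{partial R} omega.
integral_(partial R) omega = -7/6

Stokes: integral_partial_R omega = integral_R d omega with d omega = (∂Q/∂x - ∂P/∂y) dx ∧ dy.
  ∂Q/∂x = -1
  ∂P/∂y = 4*y
  integrand = ∂Q/∂x - ∂P/∂y = -4*y - 1.
Integrating over R: integral_0^1 integral_0^{1-x} (-4*y - 1) dy dx = -7/6.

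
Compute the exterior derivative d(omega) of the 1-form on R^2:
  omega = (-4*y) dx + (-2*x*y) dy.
d(omega) = (4 - 2*y) dx ∧ dy

For a 1-form omega = sum_i f_i dx_i, the exterior derivative is
  d(omega) = sum_{i < j} (∂f_j/∂x_i - ∂f_i/∂x_j) dx_i ∧ dx_j.
  coefficient of dx ∧ dy: ∂f_2/∂x - ∂f_1/∂y = ∂(-2*x*y)/∂x - ∂(-4*y)/∂y = 4 - 2*y
Assembling: d(omega) = (4 - 2*y) dx ∧ dy.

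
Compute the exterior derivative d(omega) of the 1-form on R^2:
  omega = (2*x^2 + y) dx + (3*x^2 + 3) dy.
d(omega) = (6*x - 1) dx ∧ dy

For a 1-form omega = sum_i f_i dx_i, the exterior derivative is
  d(omega) = sum_{i < j} (∂f_j/∂x_i - ∂f_i/∂x_j) dx_i ∧ dx_j.
  coefficient of dx ∧ dy: ∂f_2/∂x - ∂f_1/∂y = ∂(3*x^2 + 3)/∂x - ∂(2*x^2 + y)/∂y = 6*x - 1
Assembling: d(omega) = (6*x - 1) dx ∧ dy.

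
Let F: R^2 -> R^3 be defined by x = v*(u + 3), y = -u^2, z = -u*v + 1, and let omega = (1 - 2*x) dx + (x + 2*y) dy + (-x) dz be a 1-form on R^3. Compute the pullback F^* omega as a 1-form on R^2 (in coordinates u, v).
F^* omega = (4*u^3 - 2*u^2*v - u*v^2 - 6*u*v - 3*v^2 + v) du + (-u^2*v - 9*u*v + u - 18*v + 3) dv

Using F^*(f dg) = (f ∘ F) d(g ∘ F), substitute each coordinate x_i by F_i(u, v) in f_i, and replace dx_i by d F_i = (∂F_i/∂u) du + (∂F_i/∂v) dv.
  For the x component: f_1(F) = -2*u*v - 6*v + 1; d F_1 = (v) du + (u + 3) dv
  For the y component: f_2(F) = -2*u^2 + u*v + 3*v; d F_2 = (-2*u) du + (0) dv
  For the z component: f_3(F) = v*(-u - 3); d F_3 = (-v) du + (-u) dv
Combining and collecting du, dv coefficients:
  coeff of du: 4*u^3 - 2*u^2*v - u*v^2 - 6*u*v - 3*v^2 + v
  coeff of dv: -u^2*v - 9*u*v + u - 18*v + 3
F^* omega = (4*u^3 - 2*u^2*v - u*v^2 - 6*u*v - 3*v^2 + v) du + (-u^2*v - 9*u*v + u - 18*v + 3) dv.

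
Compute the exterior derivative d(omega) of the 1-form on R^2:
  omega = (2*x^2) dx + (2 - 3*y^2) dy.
d(omega) = 0

For a 1-form omega = sum_i f_i dx_i, the exterior derivative is
  d(omega) = sum_{i < j} (∂f_j/∂x_i - ∂f_i/∂x_j) dx_i ∧ dx_j.

Assembling: d(omega) = 0.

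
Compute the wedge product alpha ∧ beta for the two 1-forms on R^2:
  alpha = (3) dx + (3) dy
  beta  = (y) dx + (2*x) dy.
alpha ∧ beta = (6*x - 3*y) dx ∧ dy

Distribute the wedge, using dx_i ∧ dx_j = -dx_j ∧ dx_i and dx_i ∧ dx_i = 0. For each pair (i, j) with i < j, the coefficient of dx_i ∧ dx_j in alpha ∧ beta is (alpha_i * beta_j - alpha_j * beta_i). Collecting: alpha ∧ beta = (6*x - 3*y) dx ∧ dy.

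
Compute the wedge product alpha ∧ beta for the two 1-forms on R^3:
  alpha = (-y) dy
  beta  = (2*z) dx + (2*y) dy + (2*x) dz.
alpha ∧ beta = (2*y*z) dx ∧ dy + (-2*x*y) dy ∧ dz

Distribute the wedge, using dx_i ∧ dx_j = -dx_j ∧ dx_i and dx_i ∧ dx_i = 0. For each pair (i, j) with i < j, the coefficient of dx_i ∧ dx_j in alpha ∧ beta is (alpha_i * beta_j - alpha_j * beta_i). Collecting: alpha ∧ beta = (2*y*z) dx ∧ dy + (-2*x*y) dy ∧ dz.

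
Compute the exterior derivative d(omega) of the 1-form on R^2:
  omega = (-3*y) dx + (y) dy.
d(omega) = (3) dx ∧ dy

For a 1-form omega = sum_i f_i dx_i, the exterior derivative is
  d(omega) = sum_{i < j} (∂f_j/∂x_i - ∂f_i/∂x_j) dx_i ∧ dx_j.
  coefficient of dx ∧ dy: ∂f_2/∂x - ∂f_1/∂y = ∂(y)/∂x - ∂(-3*y)/∂y = 3
Assembling: d(omega) = (3) dx ∧ dy.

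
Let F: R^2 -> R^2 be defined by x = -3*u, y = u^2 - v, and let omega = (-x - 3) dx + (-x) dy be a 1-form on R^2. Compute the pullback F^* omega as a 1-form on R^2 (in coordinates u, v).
F^* omega = (6*u^2 - 9*u + 9) du + (-3*u) dv

Using F^*(f dg) = (f ∘ F) d(g ∘ F), substitute each coordinate x_i by F_i(u, v) in f_i, and replace dx_i by d F_i = (∂F_i/∂u) du + (∂F_i/∂v) dv.
  For the x component: f_1(F) = 3*u - 3; d F_1 = (-3) du + (0) dv
  For the y component: f_2(F) = 3*u; d F_2 = (2*u) du + (-1) dv
Combining and collecting du, dv coefficients:
  coeff of du: 6*u^2 - 9*u + 9
  coeff of dv: -3*u
F^* omega = (6*u^2 - 9*u + 9) du + (-3*u) dv.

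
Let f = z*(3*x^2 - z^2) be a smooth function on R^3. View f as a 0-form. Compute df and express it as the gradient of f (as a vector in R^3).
df = (6*x*z) dx + (0) dy + (3*x^2 - 3*z^2) dz; grad f = (6*x*z, 0, 3*x^2 - 3*z^2)

For a 0-form f, d f = (∂f/∂x) dx + (∂f/∂y) dy + (∂f/∂z) dz. The components of the vector representation are exactly the entries of grad f in Cartesian coordinates:
  ∂f/∂x = 6*x*z
  ∂f/∂y = 0
  ∂f/∂z = 3*x^2 - 3*z^2.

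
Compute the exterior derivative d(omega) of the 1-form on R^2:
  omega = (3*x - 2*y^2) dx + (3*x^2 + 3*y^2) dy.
d(omega) = (6*x + 4*y) dx ∧ dy

For a 1-form omega = sum_i f_i dx_i, the exterior derivative is
  d(omega) = sum_{i < j} (∂f_j/∂x_i - ∂f_i/∂x_j) dx_i ∧ dx_j.
  coefficient of dx ∧ dy: ∂f_2/∂x - ∂f_1/∂y = ∂(3*x^2 + 3*y^2)/∂x - ∂(3*x - 2*y^2)/∂y = 6*x + 4*y
Assembling: d(omega) = (6*x + 4*y) dx ∧ dy.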